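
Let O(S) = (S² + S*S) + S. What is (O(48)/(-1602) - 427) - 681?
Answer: -296612/267 ≈ -1110.9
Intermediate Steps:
O(S) = S + 2*S² (O(S) = (S² + S²) + S = 2*S² + S = S + 2*S²)
(O(48)/(-1602) - 427) - 681 = ((48*(1 + 2*48))/(-1602) - 427) - 681 = ((48*(1 + 96))*(-1/1602) - 427) - 681 = ((48*97)*(-1/1602) - 427) - 681 = (4656*(-1/1602) - 427) - 681 = (-776/267 - 427) - 681 = -114785/267 - 681 = -296612/267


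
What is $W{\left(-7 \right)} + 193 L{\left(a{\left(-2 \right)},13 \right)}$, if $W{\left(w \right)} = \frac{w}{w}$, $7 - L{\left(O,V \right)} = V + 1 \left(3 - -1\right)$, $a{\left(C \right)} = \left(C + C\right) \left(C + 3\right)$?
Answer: $-1929$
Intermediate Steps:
$a{\left(C \right)} = 2 C \left(3 + C\right)$
$L{\left(O,V \right)} = 3 - V$ ($L{\left(O,V \right)} = 7 - \left(V + 1 \left(3 - -1\right)\right) = 7 - \left(V + 1 \left(3 + 1\right)\right) = 7 - \left(V + 1 \cdot 4\right) = 7 - \left(V + 4\right) = 7 - \left(4 + V\right) = 3 - V$)
$W{\left(w \right)} = 1$
$W{\left(-7 \right)} + 193 L{\left(a{\left(-2 \right)},13 \right)} = 1 + 193 \left(3 - 13\right) = 1 + 193 \left(-10\right) = 1 - 1930 = -1929$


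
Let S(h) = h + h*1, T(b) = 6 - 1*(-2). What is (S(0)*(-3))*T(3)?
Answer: 0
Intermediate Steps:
T(b) = 8 (T(b) = 6 + 2 = 8)
S(h) = 2*h (S(h) = h + h = 2*h)
(S(0)*(-3))*T(3) = ((2*0)*(-3))*8 = (0*(-3))*8 = 0*8 = 0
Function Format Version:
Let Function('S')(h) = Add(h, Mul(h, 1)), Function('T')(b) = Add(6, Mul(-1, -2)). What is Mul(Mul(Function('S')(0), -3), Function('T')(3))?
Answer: 0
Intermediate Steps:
Function('T')(b) = 8 (Function('T')(b) = Add(6, 2) = 8)
Function('S')(h) = Mul(2, h) (Function('S')(h) = Add(h, h) = Mul(2, h))
Mul(Mul(Function('S')(0), -3), Function('T')(3)) = Mul(Mul(Mul(2, 0), -3), 8) = Mul(Mul(0, -3), 8) = Mul(0, 8) = 0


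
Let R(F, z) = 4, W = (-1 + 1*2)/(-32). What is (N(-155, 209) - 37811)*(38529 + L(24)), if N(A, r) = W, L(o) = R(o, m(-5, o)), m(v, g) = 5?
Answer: -46623118949/32 ≈ -1.4570e+9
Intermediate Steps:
W = -1/32 (W = (-1 + 2)*(-1/32) = 1*(-1/32) = -1/32 ≈ -0.031250)
L(o) = 4
N(A, r) = -1/32
(N(-155, 209) - 37811)*(38529 + L(24)) = (-1/32 - 37811)*(38529 + 4) = -1209953/32*38533 = -46623118949/32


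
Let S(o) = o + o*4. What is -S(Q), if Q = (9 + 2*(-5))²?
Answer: -5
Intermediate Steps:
Q = 1 (Q = (9 - 10)² = (-1)² = 1)
S(o) = 5*o (S(o) = o + 4*o = 5*o)
-S(Q) = -5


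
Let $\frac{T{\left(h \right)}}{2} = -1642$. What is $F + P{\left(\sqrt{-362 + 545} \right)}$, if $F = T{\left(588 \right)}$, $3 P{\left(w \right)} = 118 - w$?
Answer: $- \frac{9734}{3} - \frac{\sqrt{183}}{3} \approx -3249.2$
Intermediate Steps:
$T{\left(h \right)} = -3284$ ($T{\left(h \right)} = 2 \left(-1642\right) = -3284$)
$P{\left(w \right)} = \frac{118}{3} - \frac{w}{3}$ ($P{\left(w \right)} = \frac{118 - w}{3} = \frac{118}{3} - \frac{w}{3}$)
$F = -3284$
$F + P{\left(\sqrt{-362 + 545} \right)} = -3284 + \left(\frac{118}{3} - \frac{\sqrt{-362 + 545}}{3}\right) = -3284 + \left(\frac{118}{3} - \frac{\sqrt{183}}{3}\right) = - \frac{9734}{3} - \frac{\sqrt{183}}{3}$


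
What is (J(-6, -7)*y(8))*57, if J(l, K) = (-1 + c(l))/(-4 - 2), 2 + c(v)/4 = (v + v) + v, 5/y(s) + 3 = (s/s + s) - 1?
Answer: 1539/2 ≈ 769.50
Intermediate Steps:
y(s) = 5/(-3 + s) (y(s) = 5/(-3 + ((s/s + s) - 1)) = 5/(-3 + ((1 + s) - 1)) = 5/(-3 + s))
c(v) = -8 + 12*v (c(v) = -8 + 4*((v + v) + v) = -8 + 4*(2*v + v) = -8 + 4*(3*v) = -8 + 12*v)
J(l, K) = 3/2 - 2*l (J(l, K) = (-1 + (-8 + 12*l))/(-4 - 2) = (-9 + 12*l)/(-6) = (-9 + 12*l)*(-⅙) = 3/2 - 2*l)
(J(-6, -7)*y(8))*57 = ((3/2 - 2*(-6))*(5/(-3 + 8)))*57 = ((3/2 + 12)*(5/5))*57 = (27*(5*(⅕))/2)*57 = ((27/2)*1)*57 = (27/2)*57 = 1539/2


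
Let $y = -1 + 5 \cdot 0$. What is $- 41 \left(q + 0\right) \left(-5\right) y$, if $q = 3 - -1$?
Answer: $-820$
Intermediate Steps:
$q = 4$ ($q = 3 + 1 = 4$)
$y = -1$ ($y = -1 + 0 = -1$)
$- 41 \left(q + 0\right) \left(-5\right) y = - 41 \left(4 + 0\right) \left(-5\right) \left(-1\right) = - 41 \cdot 4 \left(-5\right) \left(-1\right) = \left(-41\right) \left(-20\right) \left(-1\right) = 820 \left(-1\right) = -820$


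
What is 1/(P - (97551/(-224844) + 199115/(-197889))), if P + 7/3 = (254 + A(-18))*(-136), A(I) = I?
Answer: -4943794924/158680458059649 ≈ -3.1156e-5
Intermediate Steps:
P = -96295/3 (P = -7/3 + (254 - 18)*(-136) = -7/3 + 236*(-136) = -7/3 - 32096 = -96295/3 ≈ -32098.)
1/(P - (97551/(-224844) + 199115/(-197889))) = 1/(-96295/3 - (97551/(-224844) + 199115/(-197889))) = 1/(-96295/3 - (97551*(-1/224844) + 199115*(-1/197889))) = 1/(-96295/3 - (-32517/74948 - 199115/197889)) = 1/(-96295/3 - 1*(-21358027633/14831384772)) = 1/(-96295/3 + 21358027633/14831384772) = 1/(-158680458059649/4943794924) = -4943794924/158680458059649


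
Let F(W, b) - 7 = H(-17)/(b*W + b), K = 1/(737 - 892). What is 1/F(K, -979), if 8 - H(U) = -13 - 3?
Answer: 75383/525821 ≈ 0.14336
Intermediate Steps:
K = -1/155 (K = 1/(-155) = -1/155 ≈ -0.0064516)
H(U) = 24 (H(U) = 8 - (-13 - 3) = 8 - 1*(-16) = 8 + 16 = 24)
F(W, b) = 7 + 24/(b + W*b) (F(W, b) = 7 + 24/(b*W + b) = 7 + 24/(W*b + b) = 7 + 24/(b + W*b))
1/F(K, -979) = 1/((24 + 7*(-979) + 7*(-1/155)*(-979))/((-979)*(1 - 1/155))) = 1/(-(24 - 6853 + 6853/155)/(979*154/155)) = 1/(-1/979*155/154*(-1051642/155)) = 1/(525821/75383) = 75383/525821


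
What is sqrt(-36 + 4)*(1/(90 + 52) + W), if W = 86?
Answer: 24426*I*sqrt(2)/71 ≈ 486.53*I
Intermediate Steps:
sqrt(-36 + 4)*(1/(90 + 52) + W) = sqrt(-36 + 4)*(1/(90 + 52) + 86) = sqrt(-32)*(1/142 + 86) = (4*I*sqrt(2))*(1/142 + 86) = (4*I*sqrt(2))*(12213/142) = 24426*I*sqrt(2)/71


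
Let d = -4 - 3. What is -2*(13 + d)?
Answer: -12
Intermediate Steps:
d = -7
-2*(13 + d) = -2*(13 - 7) = -2*6 = -12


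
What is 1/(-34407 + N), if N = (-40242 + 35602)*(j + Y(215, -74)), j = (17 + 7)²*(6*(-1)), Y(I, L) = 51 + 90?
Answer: 1/15347193 ≈ 6.5158e-8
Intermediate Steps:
Y(I, L) = 141
j = -3456 (j = 24²*(-6) = 576*(-6) = -3456)
N = 15381600 (N = (-40242 + 35602)*(-3456 + 141) = -4640*(-3315) = 15381600)
1/(-34407 + N) = 1/(-34407 + 15381600) = 1/15347193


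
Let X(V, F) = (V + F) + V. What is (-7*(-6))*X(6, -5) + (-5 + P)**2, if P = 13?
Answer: 358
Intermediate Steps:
X(V, F) = F + 2*V (X(V, F) = (F + V) + V = F + 2*V)
(-7*(-6))*X(6, -5) + (-5 + P)**2 = (-7*(-6))*(-5 + 2*6) + (-5 + 13)**2 = 42*(-5 + 12) + 8**2 = 42*7 + 64 = 294 + 64 = 358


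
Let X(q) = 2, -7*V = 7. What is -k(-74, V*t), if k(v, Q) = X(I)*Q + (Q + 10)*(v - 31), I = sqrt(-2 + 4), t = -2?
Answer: 1256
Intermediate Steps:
V = -1 (V = -1/7*7 = -1)
I = sqrt(2) ≈ 1.4142
k(v, Q) = 2*Q + (-31 + v)*(10 + Q) (k(v, Q) = 2*Q + (Q + 10)*(v - 31) = 2*Q + (10 + Q)*(-31 + v) = 2*Q + (-31 + v)*(10 + Q))
-k(-74, V*t) = -(-310 - (-29)*(-2) + 10*(-74) - 1*(-2)*(-74)) = -(-310 - 29*2 - 740 + 2*(-74)) = -(-310 - 58 - 740 - 148) = -1*(-1256) = 1256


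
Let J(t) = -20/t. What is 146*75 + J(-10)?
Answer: 10952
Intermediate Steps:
146*75 + J(-10) = 146*75 - 20/(-10) = 10950 - 20*(-⅒) = 10950 + 2 = 10952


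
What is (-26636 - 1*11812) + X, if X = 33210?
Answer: -5238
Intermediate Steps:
(-26636 - 1*11812) + X = (-26636 - 1*11812) + 33210 = (-26636 - 11812) + 33210 = -38448 + 33210 = -5238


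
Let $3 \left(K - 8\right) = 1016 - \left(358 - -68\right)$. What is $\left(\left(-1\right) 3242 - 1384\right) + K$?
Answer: $- \frac{13264}{3} \approx -4421.3$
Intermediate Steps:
$K = \frac{614}{3}$ ($K = 8 + \frac{1016 - \left(358 - -68\right)}{3} = 8 + \frac{1016 - \left(358 + 68\right)}{3} = 8 + \frac{1016 - 426}{3} = 8 + \frac{1}{3} \cdot 590 = 8 + \frac{590}{3} = \frac{614}{3} \approx 204.67$)
$\left(\left(-1\right) 3242 - 1384\right) + K = \left(\left(-1\right) 3242 - 1384\right) + \frac{614}{3} = \left(-3242 - 1384\right) + \frac{614}{3} = -4626 + \frac{614}{3} = - \frac{13264}{3}$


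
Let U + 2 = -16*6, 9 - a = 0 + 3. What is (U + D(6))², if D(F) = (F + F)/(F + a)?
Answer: 9409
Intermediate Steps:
a = 6 (a = 9 - (0 + 3) = 9 - 1*3 = 9 - 3 = 6)
D(F) = 2*F/(6 + F) (D(F) = (F + F)/(F + 6) = (2*F)/(6 + F) = 2*F/(6 + F))
U = -98 (U = -2 - 16*6 = -2 - 96 = -98)
(U + D(6))² = (-98 + 2*6/(6 + 6))² = (-98 + 2*6/12)² = (-98 + 2*6*(1/12))² = (-98 + 1)² = (-97)² = 9409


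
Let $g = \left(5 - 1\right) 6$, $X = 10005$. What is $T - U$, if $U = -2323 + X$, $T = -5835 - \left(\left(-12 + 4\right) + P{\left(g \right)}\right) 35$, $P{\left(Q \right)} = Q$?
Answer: $-14077$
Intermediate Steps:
$g = 24$ ($g = 4 \cdot 6 = 24$)
$T = -6395$ ($T = -5835 - \left(\left(-12 + 4\right) + 24\right) 35 = -5835 - \left(-8 + 24\right) 35 = -5835 - 16 \cdot 35 = -5835 - 560 = -6395$)
$U = 7682$ ($U = -2323 + 10005 = 7682$)
$T - U = -6395 - 7682 = -14077$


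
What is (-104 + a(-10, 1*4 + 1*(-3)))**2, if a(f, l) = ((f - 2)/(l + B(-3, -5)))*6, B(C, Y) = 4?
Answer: 350464/25 ≈ 14019.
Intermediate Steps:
a(f, l) = 6*(-2 + f)/(4 + l) (a(f, l) = ((f - 2)/(l + 4))*6 = ((-2 + f)/(4 + l))*6 = 6*(-2 + f)/(4 + l))
(-104 + a(-10, 1*4 + 1*(-3)))**2 = (-104 + 6*(-2 - 10)/(4 + (1*4 + 1*(-3))))**2 = (-104 + 6*(-12)/(4 + (4 - 3)))**2 = (-104 + 6*(-12)/(4 + 1))**2 = (-104 + 6*(-12)/5)**2 = (-104 + 6*(1/5)*(-12))**2 = (-104 - 72/5)**2 = (-592/5)**2 = 350464/25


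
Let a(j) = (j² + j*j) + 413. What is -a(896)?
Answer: -1606045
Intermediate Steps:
a(j) = 413 + 2*j² (a(j) = (j² + j²) + 413 = 2*j² + 413 = 413 + 2*j²)
-a(896) = -(413 + 2*896²) = -(413 + 2*802816) = -(413 + 1605632) = -1*1606045 = -1606045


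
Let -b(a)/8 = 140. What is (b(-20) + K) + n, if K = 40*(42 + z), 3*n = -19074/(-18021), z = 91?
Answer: 75694558/18021 ≈ 4200.4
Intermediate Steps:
n = 6358/18021 (n = (-19074/(-18021))/3 = (-19074*(-1/18021))/3 = (⅓)*(6358/6007) = 6358/18021 ≈ 0.35281)
b(a) = -1120 (b(a) = -8*140 = -1120)
K = 5320 (K = 40*(42 + 91) = 40*133 = 5320)
(b(-20) + K) + n = (-1120 + 5320) + 6358/18021 = 4200 + 6358/18021 = 75694558/18021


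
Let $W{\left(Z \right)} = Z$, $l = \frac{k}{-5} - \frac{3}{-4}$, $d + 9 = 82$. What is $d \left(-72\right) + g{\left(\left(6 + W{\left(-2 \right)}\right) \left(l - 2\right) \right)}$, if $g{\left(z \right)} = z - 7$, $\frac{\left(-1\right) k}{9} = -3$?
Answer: $- \frac{26448}{5} \approx -5289.6$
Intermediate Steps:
$d = 73$ ($d = -9 + 82 = 73$)
$k = 27$ ($k = \left(-9\right) \left(-3\right) = 27$)
$l = - \frac{93}{20}$ ($l = \frac{27}{-5} - \frac{3}{-4} = 27 \left(- \frac{1}{5}\right) - - \frac{3}{4} = - \frac{27}{5} + \frac{3}{4} = - \frac{93}{20} \approx -4.65$)
$g{\left(z \right)} = -7 + z$ ($g{\left(z \right)} = z - 7 = -7 + z$)
$d \left(-72\right) + g{\left(\left(6 + W{\left(-2 \right)}\right) \left(l - 2\right) \right)} = 73 \left(-72\right) + \left(-7 + \left(6 - 2\right) \left(- \frac{93}{20} - 2\right)\right) = -5256 + \left(-7 + 4 \left(- \frac{133}{20}\right)\right) = -5256 - \frac{168}{5} = - \frac{26448}{5}$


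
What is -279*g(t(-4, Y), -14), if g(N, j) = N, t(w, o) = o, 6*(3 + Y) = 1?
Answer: 1581/2 ≈ 790.50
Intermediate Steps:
Y = -17/6 (Y = -3 + (1/6)*1 = -3 + 1/6 = -17/6 ≈ -2.8333)
-279*g(t(-4, Y), -14) = -279*(-17/6) = 1581/2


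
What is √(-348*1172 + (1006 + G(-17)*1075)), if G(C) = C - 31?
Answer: 5*I*√18338 ≈ 677.09*I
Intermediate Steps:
G(C) = -31 + C
√(-348*1172 + (1006 + G(-17)*1075)) = √(-348*1172 + (1006 + (-31 - 17)*1075)) = √(-407856 + (1006 - 48*1075)) = √(-407856 + (1006 - 51600)) = √(-407856 - 50594) = √(-458450) = 5*I*√18338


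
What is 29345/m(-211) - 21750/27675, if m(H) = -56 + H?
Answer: -3635245/32841 ≈ -110.69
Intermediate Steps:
29345/m(-211) - 21750/27675 = 29345/(-56 - 211) - 21750/27675 = 29345/(-267) - 21750*1/27675 = 29345*(-1/267) - 290/369 = -29345/267 - 290/369 = -3635245/32841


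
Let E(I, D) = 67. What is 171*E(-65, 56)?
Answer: 11457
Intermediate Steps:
171*E(-65, 56) = 171*67 = 11457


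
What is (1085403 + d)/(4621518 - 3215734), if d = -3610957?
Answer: -1262777/702892 ≈ -1.7965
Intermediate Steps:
(1085403 + d)/(4621518 - 3215734) = (1085403 - 3610957)/(4621518 - 3215734) = -2525554/1405784 = -2525554*1/1405784 = -1262777/702892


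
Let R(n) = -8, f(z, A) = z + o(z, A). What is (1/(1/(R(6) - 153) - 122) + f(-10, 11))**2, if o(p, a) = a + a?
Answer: 55486158025/385847449 ≈ 143.80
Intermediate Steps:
o(p, a) = 2*a
f(z, A) = z + 2*A
(1/(1/(R(6) - 153) - 122) + f(-10, 11))**2 = (1/(1/(-8 - 153) - 122) + (-10 + 2*11))**2 = (1/(1/(-161) - 122) + (-10 + 22))**2 = (1/(-1/161 - 122) + 12)**2 = (1/(-19643/161) + 12)**2 = (-161/19643 + 12)**2 = (235555/19643)**2 = 55486158025/385847449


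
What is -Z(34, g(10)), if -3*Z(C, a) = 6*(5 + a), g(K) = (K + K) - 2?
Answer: 46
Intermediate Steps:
g(K) = -2 + 2*K (g(K) = 2*K - 2 = -2 + 2*K)
Z(C, a) = -10 - 2*a (Z(C, a) = -2*(5 + a) = -(30 + 6*a)/3 = -10 - 2*a)
-Z(34, g(10)) = -(-10 - 2*(-2 + 2*10)) = -(-10 - 2*(-2 + 20)) = -(-10 - 2*18) = -(-10 - 36) = -1*(-46) = 46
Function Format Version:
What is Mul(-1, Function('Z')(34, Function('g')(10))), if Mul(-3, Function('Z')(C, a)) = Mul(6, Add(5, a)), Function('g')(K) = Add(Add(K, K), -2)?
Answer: 46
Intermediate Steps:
Function('g')(K) = Add(-2, Mul(2, K)) (Function('g')(K) = Add(Mul(2, K), -2) = Add(-2, Mul(2, K)))
Function('Z')(C, a) = Add(-10, Mul(-2, a)) (Function('Z')(C, a) = Mul(Rational(-1, 3), Mul(6, Add(5, a))) = Mul(Rational(-1, 3), Add(30, Mul(6, a))) = Add(-10, Mul(-2, a)))
Mul(-1, Function('Z')(34, Function('g')(10))) = Mul(-1, Add(-10, Mul(-2, Add(-2, Mul(2, 10))))) = Mul(-1, Add(-10, Mul(-2, Add(-2, 20)))) = Mul(-1, Add(-10, Mul(-2, 18))) = Mul(-1, Add(-10, -36)) = Mul(-1, -46) = 46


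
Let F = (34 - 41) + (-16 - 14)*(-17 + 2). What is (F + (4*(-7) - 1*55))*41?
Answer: 14760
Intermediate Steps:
F = 443 (F = -7 - 30*(-15) = -7 + 450 = 443)
(F + (4*(-7) - 1*55))*41 = (443 + (4*(-7) - 1*55))*41 = (443 + (-28 - 55))*41 = (443 - 83)*41 = 360*41 = 14760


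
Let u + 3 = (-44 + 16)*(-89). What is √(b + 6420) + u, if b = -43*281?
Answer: 2489 + I*√5663 ≈ 2489.0 + 75.253*I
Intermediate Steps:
b = -12083
u = 2489 (u = -3 + (-44 + 16)*(-89) = -3 - 28*(-89) = -3 + 2492 = 2489)
√(b + 6420) + u = √(-12083 + 6420) + 2489 = √(-5663) + 2489 = I*√5663 + 2489 = 2489 + I*√5663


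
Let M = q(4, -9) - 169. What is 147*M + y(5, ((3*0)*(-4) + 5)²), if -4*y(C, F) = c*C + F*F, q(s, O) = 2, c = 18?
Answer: -98911/4 ≈ -24728.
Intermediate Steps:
M = -167 (M = 2 - 169 = -167)
y(C, F) = -9*C/2 - F²/4 (y(C, F) = -(18*C + F*F)/4 = -(18*C + F²)/4 = -(F² + 18*C)/4 = -9*C/2 - F²/4)
147*M + y(5, ((3*0)*(-4) + 5)²) = 147*(-167) + (-9/2*5 - ((3*0)*(-4) + 5)⁴/4) = -24549 + (-45/2 - (0*(-4) + 5)⁴/4) = -24549 + (-45/2 - (0 + 5)⁴/4) = -24549 + (-45/2 - (5²)²/4) = -24549 + (-45/2 - ¼*25²) = -24549 + (-45/2 - ¼*625) = -24549 + (-45/2 - 625/4) = -24549 - 715/4 = -98911/4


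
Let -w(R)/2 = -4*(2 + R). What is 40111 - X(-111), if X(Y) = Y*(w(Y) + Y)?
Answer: -69002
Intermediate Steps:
w(R) = 16 + 8*R (w(R) = -(-8)*(2 + R) = -2*(-8 - 4*R) = 16 + 8*R)
X(Y) = Y*(16 + 9*Y) (X(Y) = Y*((16 + 8*Y) + Y) = Y*(16 + 9*Y))
40111 - X(-111) = 40111 - (-111)*(16 + 9*(-111)) = 40111 - (-111)*(16 - 999) = 40111 - (-111)*(-983) = 40111 - 1*109113 = 40111 - 109113 = -69002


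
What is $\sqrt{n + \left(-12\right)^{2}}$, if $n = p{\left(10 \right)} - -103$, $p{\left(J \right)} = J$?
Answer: $\sqrt{257} \approx 16.031$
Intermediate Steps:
$n = 113$ ($n = 10 - -103 = 10 + 103 = 113$)
$\sqrt{n + \left(-12\right)^{2}} = \sqrt{113 + \left(-12\right)^{2}} = \sqrt{113 + 144} = \sqrt{257}$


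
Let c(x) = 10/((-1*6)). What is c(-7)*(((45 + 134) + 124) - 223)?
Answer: -400/3 ≈ -133.33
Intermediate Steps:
c(x) = -5/3 (c(x) = 10/(-6) = 10*(-⅙) = -5/3)
c(-7)*(((45 + 134) + 124) - 223) = -5*(((45 + 134) + 124) - 223)/3 = -5*((179 + 124) - 223)/3 = -5*(303 - 223)/3 = -5/3*80 = -400/3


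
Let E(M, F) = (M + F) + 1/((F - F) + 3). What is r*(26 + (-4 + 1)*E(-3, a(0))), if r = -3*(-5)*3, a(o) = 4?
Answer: 990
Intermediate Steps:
E(M, F) = ⅓ + F + M (E(M, F) = (F + M) + 1/(0 + 3) = (F + M) + 1/3 = (F + M) + ⅓ = ⅓ + F + M)
r = 45 (r = 15*3 = 45)
r*(26 + (-4 + 1)*E(-3, a(0))) = 45*(26 + (-4 + 1)*(⅓ + 4 - 3)) = 45*(26 - 3*4/3) = 45*(26 - 4) = 45*22 = 990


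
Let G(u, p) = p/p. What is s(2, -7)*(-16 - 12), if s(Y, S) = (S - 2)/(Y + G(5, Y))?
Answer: 84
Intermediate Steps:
G(u, p) = 1
s(Y, S) = (-2 + S)/(1 + Y) (s(Y, S) = (S - 2)/(Y + 1) = (-2 + S)/(1 + Y))
s(2, -7)*(-16 - 12) = ((-2 - 7)/(1 + 2))*(-16 - 12) = (-9/3)*(-28) = ((⅓)*(-9))*(-28) = -3*(-28) = 84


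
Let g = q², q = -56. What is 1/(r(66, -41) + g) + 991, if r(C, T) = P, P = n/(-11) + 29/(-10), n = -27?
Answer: 341806911/344911 ≈ 991.00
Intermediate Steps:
P = -49/110 (P = -27/(-11) + 29/(-10) = -27*(-1/11) + 29*(-⅒) = 27/11 - 29/10 = -49/110 ≈ -0.44545)
r(C, T) = -49/110
g = 3136 (g = (-56)² = 3136)
1/(r(66, -41) + g) + 991 = 1/(-49/110 + 3136) + 991 = 1/(344911/110) + 991 = 110/344911 + 991 = 341806911/344911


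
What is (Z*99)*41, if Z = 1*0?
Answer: 0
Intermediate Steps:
Z = 0
(Z*99)*41 = (0*99)*41 = 0*41 = 0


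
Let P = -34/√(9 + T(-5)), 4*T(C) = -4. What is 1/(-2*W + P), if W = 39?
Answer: -156/11879 + 17*√2/11879 ≈ -0.011109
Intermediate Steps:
T(C) = -1 (T(C) = (¼)*(-4) = -1)
P = -17*√2/2 (P = -34/√(9 - 1) = -34*√2/4 = -17*√2/2 ≈ -12.021)
1/(-2*W + P) = 1/(-2*39 - 17*√2/2) = 1/(-78 - 17*√2/2)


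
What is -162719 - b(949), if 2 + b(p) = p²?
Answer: -1063318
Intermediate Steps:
b(p) = -2 + p²
-162719 - b(949) = -162719 - (-2 + 949²) = -162719 - (-2 + 900601) = -162719 - 1*900599 = -162719 - 900599 = -1063318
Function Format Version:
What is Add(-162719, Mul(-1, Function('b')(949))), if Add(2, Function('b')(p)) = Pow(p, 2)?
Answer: -1063318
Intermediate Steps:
Function('b')(p) = Add(-2, Pow(p, 2))
Add(-162719, Mul(-1, Function('b')(949))) = Add(-162719, Mul(-1, Add(-2, Pow(949, 2)))) = Add(-162719, Mul(-1, Add(-2, 900601))) = Add(-162719, Mul(-1, 900599)) = Add(-162719, -900599) = -1063318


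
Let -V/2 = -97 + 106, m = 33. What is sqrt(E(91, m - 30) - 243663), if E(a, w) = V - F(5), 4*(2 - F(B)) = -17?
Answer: I*sqrt(974749)/2 ≈ 493.65*I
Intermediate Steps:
F(B) = 25/4 (F(B) = 2 - 1/4*(-17) = 2 + 17/4 = 25/4)
V = -18 (V = -2*(-97 + 106) = -2*9 = -18)
E(a, w) = -97/4 (E(a, w) = -18 - 1*25/4 = -18 - 25/4 = -97/4)
sqrt(E(91, m - 30) - 243663) = sqrt(-97/4 - 243663) = sqrt(-974749/4) = I*sqrt(974749)/2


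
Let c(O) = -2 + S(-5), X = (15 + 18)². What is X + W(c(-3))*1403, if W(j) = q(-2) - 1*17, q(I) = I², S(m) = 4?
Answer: -17150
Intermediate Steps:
X = 1089 (X = 33² = 1089)
c(O) = 2 (c(O) = -2 + 4 = 2)
W(j) = -13 (W(j) = (-2)² - 1*17 = 4 - 17 = -13)
X + W(c(-3))*1403 = 1089 - 13*1403 = 1089 - 18239 = -17150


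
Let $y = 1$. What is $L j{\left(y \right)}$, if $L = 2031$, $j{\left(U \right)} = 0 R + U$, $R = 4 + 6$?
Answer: $2031$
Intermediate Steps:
$R = 10$
$j{\left(U \right)} = U$ ($j{\left(U \right)} = 0 \cdot 10 + U = 0 + U = U$)
$L j{\left(y \right)} = 2031 \cdot 1 = 2031$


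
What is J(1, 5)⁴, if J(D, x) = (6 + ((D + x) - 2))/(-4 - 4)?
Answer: 625/256 ≈ 2.4414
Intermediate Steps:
J(D, x) = -½ - D/8 - x/8 (J(D, x) = (6 + (-2 + D + x))/(-8) = (4 + D + x)*(-⅛) = -½ - D/8 - x/8)
J(1, 5)⁴ = (-½ - ⅛*1 - ⅛*5)⁴ = (-½ - ⅛ - 5/8)⁴ = (-5/4)⁴ = 625/256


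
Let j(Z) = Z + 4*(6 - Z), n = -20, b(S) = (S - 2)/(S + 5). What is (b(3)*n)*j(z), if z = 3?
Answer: -75/2 ≈ -37.500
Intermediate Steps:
b(S) = (-2 + S)/(5 + S)
j(Z) = 24 - 3*Z (j(Z) = Z + (24 - 4*Z) = 24 - 3*Z)
(b(3)*n)*j(z) = (((-2 + 3)/(5 + 3))*(-20))*(24 - 3*3) = ((1/8)*(-20))*(24 - 9) = (((⅛)*1)*(-20))*15 = ((⅛)*(-20))*15 = -5/2*15 = -75/2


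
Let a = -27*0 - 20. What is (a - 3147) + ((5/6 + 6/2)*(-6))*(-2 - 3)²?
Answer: -3742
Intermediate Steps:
a = -20 (a = 0 - 20 = -20)
(a - 3147) + ((5/6 + 6/2)*(-6))*(-2 - 3)² = (-20 - 3147) + ((5/6 + 6/2)*(-6))*(-2 - 3)² = -3167 + ((5*(⅙) + 6*(½))*(-6))*(-5)² = -3167 + ((⅚ + 3)*(-6))*25 = -3167 + ((23/6)*(-6))*25 = -3167 - 23*25 = -3167 - 575 = -3742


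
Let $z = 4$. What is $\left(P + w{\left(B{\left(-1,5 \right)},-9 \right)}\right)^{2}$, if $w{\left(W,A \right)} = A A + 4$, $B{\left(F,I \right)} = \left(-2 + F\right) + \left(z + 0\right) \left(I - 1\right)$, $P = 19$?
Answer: $10816$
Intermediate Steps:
$B{\left(F,I \right)} = -6 + F + 4 I$ ($B{\left(F,I \right)} = \left(-2 + F\right) + \left(4 + 0\right) \left(I - 1\right) = \left(-2 + F\right) + 4 \left(-1 + I\right) = \left(-2 + F\right) + \left(-4 + 4 I\right) = -6 + F + 4 I$)
$w{\left(W,A \right)} = 4 + A^{2}$ ($w{\left(W,A \right)} = A^{2} + 4 = 4 + A^{2}$)
$\left(P + w{\left(B{\left(-1,5 \right)},-9 \right)}\right)^{2} = \left(19 + \left(4 + \left(-9\right)^{2}\right)\right)^{2} = \left(19 + \left(4 + 81\right)\right)^{2} = \left(19 + 85\right)^{2} = 104^{2} = 10816$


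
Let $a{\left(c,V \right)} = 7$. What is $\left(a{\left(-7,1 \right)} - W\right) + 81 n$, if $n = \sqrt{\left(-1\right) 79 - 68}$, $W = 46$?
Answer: $-39 + 567 i \sqrt{3} \approx -39.0 + 982.07 i$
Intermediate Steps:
$n = 7 i \sqrt{3}$ ($n = \sqrt{-79 - 68} = \sqrt{-147} = 7 i \sqrt{3} \approx 12.124 i$)
$\left(a{\left(-7,1 \right)} - W\right) + 81 n = \left(7 - 46\right) + 81 \cdot 7 i \sqrt{3} = \left(7 - 46\right) + 567 i \sqrt{3} = -39 + 567 i \sqrt{3}$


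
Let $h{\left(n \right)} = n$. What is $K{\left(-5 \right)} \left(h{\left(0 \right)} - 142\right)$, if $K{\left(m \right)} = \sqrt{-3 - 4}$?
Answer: $- 142 i \sqrt{7} \approx - 375.7 i$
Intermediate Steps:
$K{\left(m \right)} = i \sqrt{7}$ ($K{\left(m \right)} = \sqrt{-7} = i \sqrt{7}$)
$K{\left(-5 \right)} \left(h{\left(0 \right)} - 142\right) = i \sqrt{7} \left(0 - 142\right) = i \sqrt{7} \left(-142\right) = - 142 i \sqrt{7}$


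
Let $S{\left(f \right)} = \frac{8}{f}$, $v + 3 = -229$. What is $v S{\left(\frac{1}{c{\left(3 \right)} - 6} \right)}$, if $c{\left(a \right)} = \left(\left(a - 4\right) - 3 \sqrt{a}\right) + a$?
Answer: $7424 + 5568 \sqrt{3} \approx 17068.0$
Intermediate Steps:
$v = -232$ ($v = -3 - 229 = -232$)
$c{\left(a \right)} = -4 - 3 \sqrt{a} + 2 a$ ($c{\left(a \right)} = \left(\left(a - 4\right) - 3 \sqrt{a}\right) + a = \left(\left(-4 + a\right) - 3 \sqrt{a}\right) + a = \left(-4 + a - 3 \sqrt{a}\right) + a = -4 - 3 \sqrt{a} + 2 a$)
$v S{\left(\frac{1}{c{\left(3 \right)} - 6} \right)} = - 232 \frac{8}{\frac{1}{\left(-4 - 3 \sqrt{3} + 2 \cdot 3\right) - 6}} = - 232 \frac{8}{\frac{1}{\left(-4 - 3 \sqrt{3} + 6\right) - 6}} = - 232 \frac{8}{\frac{1}{\left(2 - 3 \sqrt{3}\right) - 6}} = - 232 \frac{8}{\frac{1}{-4 - 3 \sqrt{3}}} = - 232 \cdot 8 \left(-4 - 3 \sqrt{3}\right) = - 232 \left(-32 - 24 \sqrt{3}\right) = 7424 + 5568 \sqrt{3}$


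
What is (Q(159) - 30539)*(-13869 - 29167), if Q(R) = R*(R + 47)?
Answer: -95324740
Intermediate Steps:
Q(R) = R*(47 + R)
(Q(159) - 30539)*(-13869 - 29167) = (159*(47 + 159) - 30539)*(-13869 - 29167) = (159*206 - 30539)*(-43036) = (32754 - 30539)*(-43036) = 2215*(-43036) = -95324740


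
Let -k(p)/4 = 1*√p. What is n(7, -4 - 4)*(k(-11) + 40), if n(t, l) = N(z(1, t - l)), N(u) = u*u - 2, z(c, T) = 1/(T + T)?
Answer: -3598/45 + 1799*I*√11/225 ≈ -79.956 + 26.518*I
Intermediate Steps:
z(c, T) = 1/(2*T)
N(u) = -2 + u² (N(u) = u² - 2 = -2 + u²)
k(p) = -4*√p
n(t, l) = -2 + 1/(4*(t - l)²) (n(t, l) = -2 + (1/(2*(t - l)))² = -2 + 1/(4*(t - l)²))
n(7, -4 - 4)*(k(-11) + 40) = (-2 + 1/(4*((-4 - 4) - 1*7)²))*(-4*I*√11 + 40) = (-2 + 1/(4*(-8 - 7)²))*(-4*I*√11 + 40) = (-2 + (¼)/(-15)²)*(-4*I*√11 + 40) = (-2 + (¼)*(1/225))*(40 - 4*I*√11) = (-2 + 1/900)*(40 - 4*I*√11) = -1799*(40 - 4*I*√11)/900 = -3598/45 + 1799*I*√11/225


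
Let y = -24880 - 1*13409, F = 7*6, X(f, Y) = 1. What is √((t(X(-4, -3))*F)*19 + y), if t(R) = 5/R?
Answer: 3*I*√3811 ≈ 185.2*I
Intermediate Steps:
F = 42
y = -38289 (y = -24880 - 13409 = -38289)
√((t(X(-4, -3))*F)*19 + y) = √(((5/1)*42)*19 - 38289) = √(((5*1)*42)*19 - 38289) = √((5*42)*19 - 38289) = √(210*19 - 38289) = √(3990 - 38289) = √(-34299) = 3*I*√3811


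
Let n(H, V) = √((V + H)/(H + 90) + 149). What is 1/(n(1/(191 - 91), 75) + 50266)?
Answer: 226222133/11371281063053 - 135*√666074/22742562126106 ≈ 1.9889e-5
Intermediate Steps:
n(H, V) = √(149 + (H + V)/(90 + H)) (n(H, V) = √((H + V)/(90 + H) + 149) = √(149 + (H + V)/(90 + H)))
1/(n(1/(191 - 91), 75) + 50266) = 1/(√((13410 + 75 + 150/(191 - 91))/(90 + 1/(191 - 91))) + 50266) = 1/(√((13410 + 75 + 150/100)/(90 + 1/100)) + 50266) = 1/(√((13410 + 75 + 150*(1/100))/(90 + 1/100)) + 50266) = 1/(√((13410 + 75 + 3/2)/(9001/100)) + 50266) = 1/(√((100/9001)*(26973/2)) + 50266) = 1/(√(1348650/9001) + 50266) = 1/(135*√666074/9001 + 50266) = 1/(50266 + 135*√666074/9001)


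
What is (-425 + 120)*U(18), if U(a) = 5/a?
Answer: -1525/18 ≈ -84.722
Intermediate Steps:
(-425 + 120)*U(18) = (-425 + 120)*(5/18) = -1525/18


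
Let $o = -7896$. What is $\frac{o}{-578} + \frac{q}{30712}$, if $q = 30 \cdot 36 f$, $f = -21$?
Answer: $\frac{14337057}{1109471} \approx 12.922$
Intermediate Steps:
$q = -22680$ ($q = 30 \cdot 36 \left(-21\right) = 1080 \left(-21\right) = -22680$)
$\frac{o}{-578} + \frac{q}{30712} = - \frac{7896}{-578} - \frac{22680}{30712} = \left(-7896\right) \left(- \frac{1}{578}\right) - \frac{2835}{3839} = \frac{3948}{289} - \frac{2835}{3839} = \frac{14337057}{1109471}$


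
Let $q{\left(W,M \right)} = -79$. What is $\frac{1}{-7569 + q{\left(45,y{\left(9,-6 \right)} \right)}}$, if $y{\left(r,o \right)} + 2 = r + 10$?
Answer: $- \frac{1}{7648} \approx -0.00013075$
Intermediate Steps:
$y{\left(r,o \right)} = 8 + r$ ($y{\left(r,o \right)} = -2 + \left(r + 10\right) = -2 + \left(10 + r\right) = 8 + r$)
$\frac{1}{-7569 + q{\left(45,y{\left(9,-6 \right)} \right)}} = \frac{1}{-7569 - 79} = \frac{1}{-7648} = - \frac{1}{7648}$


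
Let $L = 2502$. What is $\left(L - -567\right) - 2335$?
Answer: $734$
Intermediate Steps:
$\left(L - -567\right) - 2335 = \left(2502 - -567\right) - 2335 = \left(2502 + \left(-92 + 659\right)\right) - 2335 = \left(2502 + 567\right) - 2335 = 3069 - 2335 = 734$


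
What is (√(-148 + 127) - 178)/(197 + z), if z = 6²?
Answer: -178/233 + I*√21/233 ≈ -0.76395 + 0.019668*I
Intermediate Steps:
z = 36
(√(-148 + 127) - 178)/(197 + z) = (√(-148 + 127) - 178)/(197 + 36) = (√(-21) - 178)/233 = (I*√21 - 178)*(1/233) = (-178 + I*√21)*(1/233) = -178/233 + I*√21/233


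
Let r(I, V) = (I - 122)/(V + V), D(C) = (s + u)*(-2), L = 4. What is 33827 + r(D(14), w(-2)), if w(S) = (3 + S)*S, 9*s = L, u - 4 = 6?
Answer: 609529/18 ≈ 33863.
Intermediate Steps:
u = 10 (u = 4 + 6 = 10)
s = 4/9 (s = (1/9)*4 = 4/9 ≈ 0.44444)
D(C) = -188/9 (D(C) = (4/9 + 10)*(-2) = (94/9)*(-2) = -188/9)
w(S) = S*(3 + S)
r(I, V) = (-122 + I)/(2*V) (r(I, V) = (-122 + I)/((2*V)) = (-122 + I)*(1/(2*V)) = (-122 + I)/(2*V))
33827 + r(D(14), w(-2)) = 33827 + (-122 - 188/9)/(2*((-2*(3 - 2)))) = 33827 + (1/2)*(-1286/9)/(-2*1) = 33827 + (1/2)*(-1286/9)/(-2) = 33827 + (1/2)*(-1/2)*(-1286/9) = 33827 + 643/18 = 609529/18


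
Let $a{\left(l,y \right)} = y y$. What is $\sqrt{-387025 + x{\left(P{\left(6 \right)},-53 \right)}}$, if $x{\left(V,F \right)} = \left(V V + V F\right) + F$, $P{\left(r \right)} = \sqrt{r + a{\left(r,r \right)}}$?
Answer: $\sqrt{-387036 - 53 \sqrt{42}} \approx 622.4 i$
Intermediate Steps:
$a{\left(l,y \right)} = y^{2}$
$P{\left(r \right)} = \sqrt{r + r^{2}}$
$x{\left(V,F \right)} = F + V^{2} + F V$ ($x{\left(V,F \right)} = \left(V^{2} + F V\right) + F = F + V^{2} + F V$)
$\sqrt{-387025 + x{\left(P{\left(6 \right)},-53 \right)}} = \sqrt{-387025 - \left(53 - 6 \left(1 + 6\right) + 53 \sqrt{6} \sqrt{1 + 6}\right)} = \sqrt{-387025 - \left(53 - 6 \cdot 7 + 53 \sqrt{42}\right)} = \sqrt{-387025 - \left(53 - 42 + 53 \sqrt{42}\right)} = \sqrt{-387025 - \left(11 + 53 \sqrt{42}\right)} = \sqrt{-387036 - 53 \sqrt{42}}$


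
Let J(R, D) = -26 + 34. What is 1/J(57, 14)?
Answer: ⅛ ≈ 0.12500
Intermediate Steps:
J(R, D) = 8
1/J(57, 14) = 1/8 = ⅛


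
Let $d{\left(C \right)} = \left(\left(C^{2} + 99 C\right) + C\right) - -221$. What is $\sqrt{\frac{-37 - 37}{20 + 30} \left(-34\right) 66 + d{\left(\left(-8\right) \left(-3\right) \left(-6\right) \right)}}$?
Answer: $\frac{\sqrt{246953}}{5} \approx 99.389$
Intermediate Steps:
$d{\left(C \right)} = 221 + C^{2} + 100 C$ ($d{\left(C \right)} = \left(C^{2} + 100 C\right) + 221 = 221 + C^{2} + 100 C$)
$\sqrt{\frac{-37 - 37}{20 + 30} \left(-34\right) 66 + d{\left(\left(-8\right) \left(-3\right) \left(-6\right) \right)}} = \sqrt{\frac{-37 - 37}{20 + 30} \left(-34\right) 66 + \left(221 + \left(\left(-8\right) \left(-3\right) \left(-6\right)\right)^{2} + 100 \left(-8\right) \left(-3\right) \left(-6\right)\right)} = \sqrt{- \frac{74}{50} \left(-34\right) 66 + \left(221 + \left(24 \left(-6\right)\right)^{2} + 100 \cdot 24 \left(-6\right)\right)} = \sqrt{\left(-74\right) \frac{1}{50} \left(-34\right) 66 + \left(221 + \left(-144\right)^{2} + 100 \left(-144\right)\right)} = \sqrt{\left(- \frac{37}{25}\right) \left(-34\right) 66 + \left(221 + 20736 - 14400\right)} = \sqrt{\frac{1258}{25} \cdot 66 + 6557} = \sqrt{\frac{83028}{25} + 6557} = \sqrt{\frac{246953}{25}} = \frac{\sqrt{246953}}{5}$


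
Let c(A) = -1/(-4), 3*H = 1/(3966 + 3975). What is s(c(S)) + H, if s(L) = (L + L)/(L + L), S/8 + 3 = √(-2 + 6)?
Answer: 23824/23823 ≈ 1.0000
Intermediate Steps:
S = -8 (S = -24 + 8*√(-2 + 6) = -24 + 8*√4 = -24 + 8*2 = -24 + 16 = -8)
H = 1/23823 (H = 1/(3*(3966 + 3975)) = (⅓)/7941 = (⅓)*(1/7941) = 1/23823 ≈ 4.1976e-5)
c(A) = ¼ (c(A) = -1*(-¼) = ¼)
s(L) = 1 (s(L) = (2*L)/((2*L)) = (2*L)*(1/(2*L)) = 1)
s(c(S)) + H = 1 + 1/23823 = 23824/23823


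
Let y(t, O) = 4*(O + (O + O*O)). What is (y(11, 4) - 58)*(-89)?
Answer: -3382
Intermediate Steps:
y(t, O) = 4*O**2 + 8*O (y(t, O) = 4*(O + (O + O**2)) = 4*(O**2 + 2*O) = 4*O**2 + 8*O)
(y(11, 4) - 58)*(-89) = (4*4*(2 + 4) - 58)*(-89) = (4*4*6 - 58)*(-89) = (96 - 58)*(-89) = 38*(-89) = -3382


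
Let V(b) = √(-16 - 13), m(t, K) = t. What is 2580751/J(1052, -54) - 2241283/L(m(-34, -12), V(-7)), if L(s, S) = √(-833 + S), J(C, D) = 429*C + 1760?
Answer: 2580751/453068 - 2241283/√(-833 + I*√29) ≈ -245.31 + 77655.0*I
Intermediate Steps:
J(C, D) = 1760 + 429*C
V(b) = I*√29 (V(b) = √(-29) = I*√29)
2580751/J(1052, -54) - 2241283/L(m(-34, -12), V(-7)) = 2580751/(1760 + 429*1052) - 2241283/√(-833 + I*√29) = 2580751/(1760 + 451308) - 2241283/√(-833 + I*√29) = 2580751/453068 - 2241283/√(-833 + I*√29)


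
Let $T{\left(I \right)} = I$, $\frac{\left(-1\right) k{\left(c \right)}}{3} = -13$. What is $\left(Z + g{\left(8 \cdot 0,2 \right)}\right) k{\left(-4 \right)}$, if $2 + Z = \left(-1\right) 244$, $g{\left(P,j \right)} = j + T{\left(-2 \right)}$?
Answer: $-9594$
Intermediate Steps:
$k{\left(c \right)} = 39$ ($k{\left(c \right)} = \left(-3\right) \left(-13\right) = 39$)
$g{\left(P,j \right)} = -2 + j$ ($g{\left(P,j \right)} = j - 2 = -2 + j$)
$Z = -246$ ($Z = -2 - 244 = -246$)
$\left(Z + g{\left(8 \cdot 0,2 \right)}\right) k{\left(-4 \right)} = \left(-246 + \left(-2 + 2\right)\right) 39 = \left(-246 + 0\right) 39 = \left(-246\right) 39 = -9594$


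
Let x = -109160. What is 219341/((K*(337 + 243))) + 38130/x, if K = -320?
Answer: -775504789/506502400 ≈ -1.5311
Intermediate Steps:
219341/((K*(337 + 243))) + 38130/x = 219341/((-320*(337 + 243))) + 38130/(-109160) = 219341/((-320*580)) + 38130*(-1/109160) = 219341/(-185600) - 3813/10916 = 219341*(-1/185600) - 3813/10916 = -219341/185600 - 3813/10916 = -775504789/506502400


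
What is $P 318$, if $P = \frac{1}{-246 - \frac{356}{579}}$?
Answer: $- \frac{92061}{71395} \approx -1.2895$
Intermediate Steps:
$P = - \frac{579}{142790}$ ($P = \frac{1}{-246 - \frac{356}{579}} = \frac{1}{- \frac{142790}{579}} = - \frac{579}{142790} \approx -0.0040549$)
$P 318 = \left(- \frac{579}{142790}\right) 318 = - \frac{92061}{71395}$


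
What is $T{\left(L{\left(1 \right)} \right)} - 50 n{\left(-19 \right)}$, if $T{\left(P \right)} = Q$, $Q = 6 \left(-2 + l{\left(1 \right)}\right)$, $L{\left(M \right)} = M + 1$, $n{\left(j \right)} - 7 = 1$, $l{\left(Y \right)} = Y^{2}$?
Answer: $-406$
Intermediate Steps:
$n{\left(j \right)} = 8$ ($n{\left(j \right)} = 7 + 1 = 8$)
$L{\left(M \right)} = 1 + M$
$Q = -6$ ($Q = 6 \left(-2 + 1^{2}\right) = 6 \left(-2 + 1\right) = 6 \left(-1\right) = -6$)
$T{\left(P \right)} = -6$
$T{\left(L{\left(1 \right)} \right)} - 50 n{\left(-19 \right)} = -6 - 400 = -406$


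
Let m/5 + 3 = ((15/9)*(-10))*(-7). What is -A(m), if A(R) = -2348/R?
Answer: 7044/1705 ≈ 4.1314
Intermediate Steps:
m = 1705/3 (m = -15 + 5*(((15/9)*(-10))*(-7)) = -15 + 5*(((15*(1/9))*(-10))*(-7)) = -15 + 5*(((5/3)*(-10))*(-7)) = -15 + 5*(-50/3*(-7)) = -15 + 5*(350/3) = -15 + 1750/3 = 1705/3 ≈ 568.33)
-A(m) = -(-2348)/1705/3 = -(-2348)*3/1705 = -1*(-7044/1705) = 7044/1705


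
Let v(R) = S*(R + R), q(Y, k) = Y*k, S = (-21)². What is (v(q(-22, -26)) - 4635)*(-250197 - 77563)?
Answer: -163837063440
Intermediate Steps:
S = 441
v(R) = 882*R (v(R) = 441*(R + R) = 441*(2*R) = 882*R)
(v(q(-22, -26)) - 4635)*(-250197 - 77563) = (882*(-22*(-26)) - 4635)*(-250197 - 77563) = (882*572 - 4635)*(-327760) = (504504 - 4635)*(-327760) = 499869*(-327760) = -163837063440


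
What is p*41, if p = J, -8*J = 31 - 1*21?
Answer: -205/4 ≈ -51.250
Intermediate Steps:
J = -5/4 (J = -(31 - 1*21)/8 = -(31 - 21)/8 = -1/8*10 = -5/4 ≈ -1.2500)
p = -5/4 ≈ -1.2500
p*41 = -5/4*41 = -205/4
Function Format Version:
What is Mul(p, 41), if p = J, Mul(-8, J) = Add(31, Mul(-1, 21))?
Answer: Rational(-205, 4) ≈ -51.250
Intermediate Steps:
J = Rational(-5, 4) (J = Mul(Rational(-1, 8), Add(31, Mul(-1, 21))) = Mul(Rational(-1, 8), Add(31, -21)) = Mul(Rational(-1, 8), 10) = Rational(-5, 4) ≈ -1.2500)
p = Rational(-5, 4) ≈ -1.2500
Mul(p, 41) = Mul(Rational(-5, 4), 41) = Rational(-205, 4)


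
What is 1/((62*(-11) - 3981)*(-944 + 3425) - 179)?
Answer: -1/11569082 ≈ -8.6437e-8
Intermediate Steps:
1/((62*(-11) - 3981)*(-944 + 3425) - 179) = 1/((-682 - 3981)*2481 - 179) = 1/(-4663*2481 - 179) = 1/(-11568903 - 179) = 1/(-11569082) = -1/11569082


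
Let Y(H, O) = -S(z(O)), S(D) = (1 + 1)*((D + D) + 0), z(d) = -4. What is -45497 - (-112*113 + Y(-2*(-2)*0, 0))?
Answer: -32857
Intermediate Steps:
S(D) = 4*D (S(D) = 2*(2*D + 0) = 2*(2*D) = 4*D)
Y(H, O) = 16 (Y(H, O) = -4*(-4) = -1*(-16) = 16)
-45497 - (-112*113 + Y(-2*(-2)*0, 0)) = -45497 - (-112*113 + 16) = -45497 - (-12656 + 16) = -45497 - 1*(-12640) = -45497 + 12640 = -32857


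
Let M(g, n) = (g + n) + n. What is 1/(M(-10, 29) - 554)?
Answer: -1/506 ≈ -0.0019763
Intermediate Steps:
M(g, n) = g + 2*n
1/(M(-10, 29) - 554) = 1/((-10 + 2*29) - 554) = 1/((-10 + 58) - 554) = 1/(48 - 554) = 1/(-506) = -1/506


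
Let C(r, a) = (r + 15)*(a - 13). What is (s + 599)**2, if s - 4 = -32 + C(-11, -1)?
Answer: 265225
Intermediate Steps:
C(r, a) = (-13 + a)*(15 + r) (C(r, a) = (15 + r)*(-13 + a) = (-13 + a)*(15 + r))
s = -84 (s = 4 + (-32 + (-195 - 13*(-11) + 15*(-1) - 1*(-11))) = 4 + (-32 + (-195 + 143 - 15 + 11)) = 4 + (-32 - 56) = 4 - 88 = -84)
(s + 599)**2 = (-84 + 599)**2 = 515**2 = 265225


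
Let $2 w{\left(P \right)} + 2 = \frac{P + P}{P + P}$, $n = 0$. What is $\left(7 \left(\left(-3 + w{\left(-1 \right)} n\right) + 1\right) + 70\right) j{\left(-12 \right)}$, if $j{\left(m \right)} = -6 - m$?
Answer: $336$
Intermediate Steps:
$w{\left(P \right)} = - \frac{1}{2}$ ($w{\left(P \right)} = -1 + \frac{\left(P + P\right) \frac{1}{P + P}}{2} = -1 + \frac{2 P \frac{1}{2 P}}{2} = -1 + \frac{1}{2} \cdot 1 = -1 + \frac{1}{2} = - \frac{1}{2}$)
$\left(7 \left(\left(-3 + w{\left(-1 \right)} n\right) + 1\right) + 70\right) j{\left(-12 \right)} = \left(7 \left(\left(-3 - 0\right) + 1\right) + 70\right) \left(-6 - -12\right) = \left(7 \left(\left(-3 + 0\right) + 1\right) + 70\right) \left(-6 + 12\right) = \left(7 \left(-3 + 1\right) + 70\right) 6 = \left(7 \left(-2\right) + 70\right) 6 = \left(-14 + 70\right) 6 = 56 \cdot 6 = 336$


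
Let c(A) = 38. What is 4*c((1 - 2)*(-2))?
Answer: 152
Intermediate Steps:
4*c((1 - 2)*(-2)) = 4*38 = 152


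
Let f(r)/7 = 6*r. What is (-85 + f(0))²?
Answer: 7225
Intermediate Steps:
f(r) = 42*r (f(r) = 7*(6*r) = 42*r)
(-85 + f(0))² = (-85 + 42*0)² = (-85 + 0)² = (-85)² = 7225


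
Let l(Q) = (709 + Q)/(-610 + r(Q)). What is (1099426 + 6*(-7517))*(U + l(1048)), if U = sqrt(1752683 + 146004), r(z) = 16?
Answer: -926223634/297 + 1054324*sqrt(1898687) ≈ 1.4497e+9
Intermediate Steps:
l(Q) = -709/594 - Q/594 (l(Q) = (709 + Q)/(-610 + 16) = (709 + Q)/(-594) = (709 + Q)*(-1/594) = -709/594 - Q/594)
U = sqrt(1898687) ≈ 1377.9
(1099426 + 6*(-7517))*(U + l(1048)) = (1099426 + 6*(-7517))*(sqrt(1898687) + (-709/594 - 1/594*1048)) = (1099426 - 45102)*(sqrt(1898687) + (-709/594 - 524/297)) = 1054324*(sqrt(1898687) - 1757/594) = 1054324*(-1757/594 + sqrt(1898687)) = -926223634/297 + 1054324*sqrt(1898687)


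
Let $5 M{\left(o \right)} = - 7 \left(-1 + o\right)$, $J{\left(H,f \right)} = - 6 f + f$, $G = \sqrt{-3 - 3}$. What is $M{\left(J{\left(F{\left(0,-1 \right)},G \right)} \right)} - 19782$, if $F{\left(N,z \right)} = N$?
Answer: $- \frac{98903}{5} + 7 i \sqrt{6} \approx -19781.0 + 17.146 i$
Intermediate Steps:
$G = i \sqrt{6}$ ($G = \sqrt{-6} = i \sqrt{6} \approx 2.4495 i$)
$J{\left(H,f \right)} = - 5 f$
$M{\left(o \right)} = \frac{7}{5} - \frac{7 o}{5}$ ($M{\left(o \right)} = \frac{\left(-7\right) \left(-1 + o\right)}{5} = \frac{7 - 7 o}{5} = \frac{7}{5} - \frac{7 o}{5}$)
$M{\left(J{\left(F{\left(0,-1 \right)},G \right)} \right)} - 19782 = \left(\frac{7}{5} - \frac{7 \left(- 5 i \sqrt{6}\right)}{5}\right) - 19782 = \left(\frac{7}{5} + 7 i \sqrt{6}\right) - 19782 = - \frac{98903}{5} + 7 i \sqrt{6}$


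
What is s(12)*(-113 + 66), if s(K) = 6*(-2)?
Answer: 564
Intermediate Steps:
s(K) = -12
s(12)*(-113 + 66) = -12*(-113 + 66) = -12*(-47) = 564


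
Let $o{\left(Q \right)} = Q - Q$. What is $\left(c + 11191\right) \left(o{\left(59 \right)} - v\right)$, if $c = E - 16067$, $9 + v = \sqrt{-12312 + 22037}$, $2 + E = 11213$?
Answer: $57015 - 31675 \sqrt{389} \approx -5.6771 \cdot 10^{5}$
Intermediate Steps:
$E = 11211$ ($E = -2 + 11213 = 11211$)
$v = -9 + 5 \sqrt{389}$ ($v = -9 + \sqrt{-12312 + 22037} = -9 + \sqrt{9725} = -9 + 5 \sqrt{389} \approx 89.615$)
$o{\left(Q \right)} = 0$
$c = -4856$ ($c = 11211 - 16067 = -4856$)
$\left(c + 11191\right) \left(o{\left(59 \right)} - v\right) = \left(-4856 + 11191\right) \left(0 - \left(-9 + 5 \sqrt{389}\right)\right) = 6335 \left(0 + \left(9 - 5 \sqrt{389}\right)\right) = 6335 \left(9 - 5 \sqrt{389}\right) = 57015 - 31675 \sqrt{389}$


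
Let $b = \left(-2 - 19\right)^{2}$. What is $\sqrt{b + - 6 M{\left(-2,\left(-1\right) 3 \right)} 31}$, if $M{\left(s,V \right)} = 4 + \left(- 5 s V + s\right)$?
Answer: $\sqrt{5649} \approx 75.16$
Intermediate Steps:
$M{\left(s,V \right)} = 4 + s - 5 V s$ ($M{\left(s,V \right)} = 4 - \left(- s + 5 V s\right) = 4 + s - 5 V s$)
$b = 441$ ($b = \left(-21\right)^{2} = 441$)
$\sqrt{b + - 6 M{\left(-2,\left(-1\right) 3 \right)} 31} = \sqrt{441 + - 6 \left(4 - 2 - 5 \left(\left(-1\right) 3\right) \left(-2\right)\right) 31} = \sqrt{441 + - 6 \left(4 - 2 - \left(-15\right) \left(-2\right)\right) 31} = \sqrt{441 + - 6 \left(4 - 2 - 30\right) 31} = \sqrt{441 + \left(-6\right) \left(-28\right) 31} = \sqrt{441 + 168 \cdot 31} = \sqrt{441 + 5208} = \sqrt{5649}$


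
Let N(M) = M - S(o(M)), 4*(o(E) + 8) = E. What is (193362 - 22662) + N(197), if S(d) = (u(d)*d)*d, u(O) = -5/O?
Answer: 684413/4 ≈ 1.7110e+5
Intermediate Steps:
o(E) = -8 + E/4
S(d) = -5*d (S(d) = ((-5/d)*d)*d = -5*d)
N(M) = -40 + 9*M/4 (N(M) = M - (-5)*(-8 + M/4) = M - (40 - 5*M/4) = M + (-40 + 5*M/4) = -40 + 9*M/4)
(193362 - 22662) + N(197) = (193362 - 22662) + (-40 + (9/4)*197) = 170700 + (-40 + 1773/4) = 170700 + 1613/4 = 684413/4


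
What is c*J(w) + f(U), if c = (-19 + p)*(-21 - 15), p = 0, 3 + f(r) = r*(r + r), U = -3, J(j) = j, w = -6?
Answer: -4089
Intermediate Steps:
f(r) = -3 + 2*r² (f(r) = -3 + r*(r + r) = -3 + r*(2*r) = -3 + 2*r²)
c = 684 (c = (-19 + 0)*(-21 - 15) = -19*(-36) = 684)
c*J(w) + f(U) = 684*(-6) + (-3 + 2*(-3)²) = -4104 + (-3 + 2*9) = -4104 + (-3 + 18) = -4104 + 15 = -4089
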